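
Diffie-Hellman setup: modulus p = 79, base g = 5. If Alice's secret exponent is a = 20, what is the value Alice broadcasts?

20

Public value = 5^20 mod 79.
5^1 ≡ 5 (mod 79)
5^2 = (5^1)^2 ≡ 5^2 = 25 ≡ 25 (mod 79)
5^4 = (5^2)^2 ≡ 25^2 = 625 ≡ 72 (mod 79)
5^8 = (5^4)^2 ≡ 72^2 = 5184 ≡ 49 (mod 79)
5^16 = (5^8)^2 ≡ 49^2 = 2401 ≡ 31 (mod 79)
5^20 = 5^16 · 5^4 ≡ 31 · 72 ≡ 20 (mod 79).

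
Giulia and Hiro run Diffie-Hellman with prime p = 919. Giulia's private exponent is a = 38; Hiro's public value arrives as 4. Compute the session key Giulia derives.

522

Shared key K = 4^38 mod 919.
4^1 ≡ 4 (mod 919)
4^2 = (4^1)^2 ≡ 4^2 = 16 ≡ 16 (mod 919)
4^4 = (4^2)^2 ≡ 16^2 = 256 ≡ 256 (mod 919)
4^8 = (4^4)^2 ≡ 256^2 = 65536 ≡ 287 (mod 919)
4^16 = (4^8)^2 ≡ 287^2 = 82369 ≡ 578 (mod 919)
4^32 = (4^16)^2 ≡ 578^2 = 334084 ≡ 487 (mod 919)
4^38 = 4^32 · 4^4 · 4^2 ≡ 487 · 256 · 16 ≡ 522 (mod 919).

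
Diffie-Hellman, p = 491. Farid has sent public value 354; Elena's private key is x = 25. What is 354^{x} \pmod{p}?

438

Shared key K = 354^25 mod 491.
354^1 ≡ 354 (mod 491)
354^2 = (354^1)^2 ≡ 354^2 = 125316 ≡ 111 (mod 491)
354^4 = (354^2)^2 ≡ 111^2 = 12321 ≡ 46 (mod 491)
354^8 = (354^4)^2 ≡ 46^2 = 2116 ≡ 152 (mod 491)
354^16 = (354^8)^2 ≡ 152^2 = 23104 ≡ 27 (mod 491)
354^25 = 354^16 · 354^8 · 354^1 ≡ 27 · 152 · 354 ≡ 438 (mod 491).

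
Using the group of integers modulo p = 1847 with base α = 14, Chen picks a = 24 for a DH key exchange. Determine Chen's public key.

448

Public value = 14^24 mod 1847.
14^1 ≡ 14 (mod 1847)
14^2 = (14^1)^2 ≡ 14^2 = 196 ≡ 196 (mod 1847)
14^4 = (14^2)^2 ≡ 196^2 = 38416 ≡ 1476 (mod 1847)
14^8 = (14^4)^2 ≡ 1476^2 = 2178576 ≡ 963 (mod 1847)
14^16 = (14^8)^2 ≡ 963^2 = 927369 ≡ 175 (mod 1847)
14^24 = 14^16 · 14^8 ≡ 175 · 963 ≡ 448 (mod 1847).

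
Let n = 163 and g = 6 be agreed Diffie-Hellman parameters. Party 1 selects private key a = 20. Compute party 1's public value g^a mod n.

Public value = 6^20 mod 163.
6^1 ≡ 6 (mod 163)
6^2 = (6^1)^2 ≡ 6^2 = 36 ≡ 36 (mod 163)
6^4 = (6^2)^2 ≡ 36^2 = 1296 ≡ 155 (mod 163)
6^8 = (6^4)^2 ≡ 155^2 = 24025 ≡ 64 (mod 163)
6^16 = (6^8)^2 ≡ 64^2 = 4096 ≡ 21 (mod 163)
6^20 = 6^16 · 6^4 ≡ 21 · 155 ≡ 158 (mod 163).

158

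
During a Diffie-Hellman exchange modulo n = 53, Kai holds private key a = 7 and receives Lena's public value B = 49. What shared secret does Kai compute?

Shared key K = 49^7 mod 53.
49^1 ≡ 49 (mod 53)
49^2 = (49^1)^2 ≡ 49^2 = 2401 ≡ 16 (mod 53)
49^4 = (49^2)^2 ≡ 16^2 = 256 ≡ 44 (mod 53)
49^7 = 49^4 · 49^2 · 49^1 ≡ 44 · 16 · 49 ≡ 46 (mod 53).

46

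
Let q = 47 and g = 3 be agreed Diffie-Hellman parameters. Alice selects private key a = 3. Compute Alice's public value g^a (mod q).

Public value = 3^3 (mod 47).
3^1 ≡ 3 (mod 47)
3^2 = (3^1)^2 ≡ 3^2 = 9 ≡ 9 (mod 47)
3^3 = 3^2 · 3^1 ≡ 9 · 3 ≡ 27 (mod 47).

27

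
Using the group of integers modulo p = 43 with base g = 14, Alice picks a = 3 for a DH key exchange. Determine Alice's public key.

35

Public value = 14^3 mod 43.
14^1 ≡ 14 (mod 43)
14^2 = (14^1)^2 ≡ 14^2 = 196 ≡ 24 (mod 43)
14^3 = 14^2 · 14^1 ≡ 24 · 14 ≡ 35 (mod 43).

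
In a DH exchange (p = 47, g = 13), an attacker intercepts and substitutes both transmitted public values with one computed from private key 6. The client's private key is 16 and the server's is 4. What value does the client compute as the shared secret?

The client receives an attacker's public value M = 13^6 mod 47 instead of the honest one.
13^1 ≡ 13 (mod 47)
13^2 = (13^1)^2 ≡ 13^2 = 169 ≡ 28 (mod 47)
13^4 = (13^2)^2 ≡ 28^2 = 784 ≡ 32 (mod 47)
13^6 = 13^4 · 13^2 ≡ 32 · 28 ≡ 3 (mod 47).
So M = 3. The client computes K = M^16 mod 47.
3^1 ≡ 3 (mod 47)
3^2 = (3^1)^2 ≡ 3^2 = 9 ≡ 9 (mod 47)
3^4 = (3^2)^2 ≡ 9^2 = 81 ≡ 34 (mod 47)
3^8 = (3^4)^2 ≡ 34^2 = 1156 ≡ 28 (mod 47)
3^16 = (3^8)^2 ≡ 28^2 = 784 ≡ 32 (mod 47)

32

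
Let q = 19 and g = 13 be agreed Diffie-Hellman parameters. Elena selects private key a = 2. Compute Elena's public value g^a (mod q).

17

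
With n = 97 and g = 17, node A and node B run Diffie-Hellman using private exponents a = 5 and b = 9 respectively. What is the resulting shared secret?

Node B sends B = g^b mod n = 17^9 mod 97.
17^1 ≡ 17 (mod 97)
17^2 = (17^1)^2 ≡ 17^2 = 289 ≡ 95 (mod 97)
17^4 = (17^2)^2 ≡ 95^2 = 9025 ≡ 4 (mod 97)
17^8 = (17^4)^2 ≡ 4^2 = 16 ≡ 16 (mod 97)
17^9 = 17^8 · 17^1 ≡ 16 · 17 ≡ 78 (mod 97).
So B = 78. Node A then computes K = B^a mod n = 78^5 mod 97.
78^1 ≡ 78 (mod 97)
78^2 = (78^1)^2 ≡ 78^2 = 6084 ≡ 70 (mod 97)
78^4 = (78^2)^2 ≡ 70^2 = 4900 ≡ 50 (mod 97)
78^5 = 78^4 · 78^1 ≡ 50 · 78 ≡ 20 (mod 97).

20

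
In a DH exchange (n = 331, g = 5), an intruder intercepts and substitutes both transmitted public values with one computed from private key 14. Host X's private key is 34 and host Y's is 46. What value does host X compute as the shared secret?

Host X receives an intruder's public value M = 5^14 mod 331 instead of the honest one.
5^1 ≡ 5 (mod 331)
5^2 = (5^1)^2 ≡ 5^2 = 25 ≡ 25 (mod 331)
5^4 = (5^2)^2 ≡ 25^2 = 625 ≡ 294 (mod 331)
5^8 = (5^4)^2 ≡ 294^2 = 86436 ≡ 45 (mod 331)
5^14 = 5^8 · 5^4 · 5^2 ≡ 45 · 294 · 25 ≡ 81 (mod 331).
So M = 81. Host X computes K = M^34 mod 331.
81^1 ≡ 81 (mod 331)
81^2 = (81^1)^2 ≡ 81^2 = 6561 ≡ 272 (mod 331)
81^4 = (81^2)^2 ≡ 272^2 = 73984 ≡ 171 (mod 331)
81^8 = (81^4)^2 ≡ 171^2 = 29241 ≡ 113 (mod 331)
81^16 = (81^8)^2 ≡ 113^2 = 12769 ≡ 191 (mod 331)
81^32 = (81^16)^2 ≡ 191^2 = 36481 ≡ 71 (mod 331)
81^34 = 81^32 · 81^2 ≡ 71 · 272 ≡ 114 (mod 331).

114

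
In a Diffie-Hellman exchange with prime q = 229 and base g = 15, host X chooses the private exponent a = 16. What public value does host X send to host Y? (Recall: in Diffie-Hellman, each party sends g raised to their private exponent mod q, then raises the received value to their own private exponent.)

42

Public value = 15^16 mod 229.
15^1 ≡ 15 (mod 229)
15^2 = (15^1)^2 ≡ 15^2 = 225 ≡ 225 (mod 229)
15^4 = (15^2)^2 ≡ 225^2 = 50625 ≡ 16 (mod 229)
15^8 = (15^4)^2 ≡ 16^2 = 256 ≡ 27 (mod 229)
15^16 = (15^8)^2 ≡ 27^2 = 729 ≡ 42 (mod 229)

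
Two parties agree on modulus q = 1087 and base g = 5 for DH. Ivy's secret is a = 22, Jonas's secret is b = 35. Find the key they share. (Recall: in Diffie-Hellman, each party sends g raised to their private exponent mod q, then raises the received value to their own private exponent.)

383

Ivy sends A = g^a mod q = 5^22 mod 1087.
5^1 ≡ 5 (mod 1087)
5^2 = (5^1)^2 ≡ 5^2 = 25 ≡ 25 (mod 1087)
5^4 = (5^2)^2 ≡ 25^2 = 625 ≡ 625 (mod 1087)
5^8 = (5^4)^2 ≡ 625^2 = 390625 ≡ 392 (mod 1087)
5^16 = (5^8)^2 ≡ 392^2 = 153664 ≡ 397 (mod 1087)
5^22 = 5^16 · 5^4 · 5^2 ≡ 397 · 625 · 25 ≡ 703 (mod 1087).
So A = 703. Jonas then computes K = A^b mod q = 703^35 mod 1087.
703^1 ≡ 703 (mod 1087)
703^2 = (703^1)^2 ≡ 703^2 = 494209 ≡ 711 (mod 1087)
703^4 = (703^2)^2 ≡ 711^2 = 505521 ≡ 66 (mod 1087)
703^8 = (703^4)^2 ≡ 66^2 = 4356 ≡ 8 (mod 1087)
703^16 = (703^8)^2 ≡ 8^2 = 64 ≡ 64 (mod 1087)
703^32 = (703^16)^2 ≡ 64^2 = 4096 ≡ 835 (mod 1087)
703^35 = 703^32 · 703^2 · 703^1 ≡ 835 · 711 · 703 ≡ 383 (mod 1087).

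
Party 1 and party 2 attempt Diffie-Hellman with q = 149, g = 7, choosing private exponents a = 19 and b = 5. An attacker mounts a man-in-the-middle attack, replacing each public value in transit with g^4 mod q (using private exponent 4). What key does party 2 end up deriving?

36

Party 2 receives an attacker's public value M = 7^4 mod 149 instead of the honest one.
7^1 ≡ 7 (mod 149)
7^2 = (7^1)^2 ≡ 7^2 = 49 ≡ 49 (mod 149)
7^4 = (7^2)^2 ≡ 49^2 = 2401 ≡ 17 (mod 149)
So M = 17. Party 2 computes K = M^5 mod 149.
17^1 ≡ 17 (mod 149)
17^2 = (17^1)^2 ≡ 17^2 = 289 ≡ 140 (mod 149)
17^4 = (17^2)^2 ≡ 140^2 = 19600 ≡ 81 (mod 149)
17^5 = 17^4 · 17^1 ≡ 81 · 17 ≡ 36 (mod 149).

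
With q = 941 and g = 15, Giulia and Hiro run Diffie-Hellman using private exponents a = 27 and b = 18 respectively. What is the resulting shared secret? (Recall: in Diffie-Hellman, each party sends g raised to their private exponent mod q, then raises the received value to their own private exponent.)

Hiro sends B = g^b mod q = 15^18 mod 941.
15^1 ≡ 15 (mod 941)
15^2 = (15^1)^2 ≡ 15^2 = 225 ≡ 225 (mod 941)
15^4 = (15^2)^2 ≡ 225^2 = 50625 ≡ 752 (mod 941)
15^8 = (15^4)^2 ≡ 752^2 = 565504 ≡ 904 (mod 941)
15^16 = (15^8)^2 ≡ 904^2 = 817216 ≡ 428 (mod 941)
15^18 = 15^16 · 15^2 ≡ 428 · 225 ≡ 318 (mod 941).
So B = 318. Giulia then computes K = B^a mod q = 318^27 mod 941.
318^1 ≡ 318 (mod 941)
318^2 = (318^1)^2 ≡ 318^2 = 101124 ≡ 437 (mod 941)
318^4 = (318^2)^2 ≡ 437^2 = 190969 ≡ 887 (mod 941)
318^8 = (318^4)^2 ≡ 887^2 = 786769 ≡ 93 (mod 941)
318^16 = (318^8)^2 ≡ 93^2 = 8649 ≡ 180 (mod 941)
318^27 = 318^16 · 318^8 · 318^2 · 318^1 ≡ 180 · 93 · 437 · 318 ≡ 513 (mod 941).

513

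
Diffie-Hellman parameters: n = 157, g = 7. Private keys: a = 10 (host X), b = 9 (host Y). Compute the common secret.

Host Y sends B = g^b mod n = 7^9 mod 157.
7^1 ≡ 7 (mod 157)
7^2 = (7^1)^2 ≡ 7^2 = 49 ≡ 49 (mod 157)
7^4 = (7^2)^2 ≡ 49^2 = 2401 ≡ 46 (mod 157)
7^8 = (7^4)^2 ≡ 46^2 = 2116 ≡ 75 (mod 157)
7^9 = 7^8 · 7^1 ≡ 75 · 7 ≡ 54 (mod 157).
So B = 54. Host X then computes K = B^a mod n = 54^10 mod 157.
54^1 ≡ 54 (mod 157)
54^2 = (54^1)^2 ≡ 54^2 = 2916 ≡ 90 (mod 157)
54^4 = (54^2)^2 ≡ 90^2 = 8100 ≡ 93 (mod 157)
54^8 = (54^4)^2 ≡ 93^2 = 8649 ≡ 14 (mod 157)
54^10 = 54^8 · 54^2 ≡ 14 · 90 ≡ 4 (mod 157).

4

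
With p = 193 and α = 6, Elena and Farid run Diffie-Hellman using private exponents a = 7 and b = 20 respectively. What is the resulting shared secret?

186

Farid sends B = α^b mod p = 6^20 mod 193.
6^1 ≡ 6 (mod 193)
6^2 = (6^1)^2 ≡ 6^2 = 36 ≡ 36 (mod 193)
6^4 = (6^2)^2 ≡ 36^2 = 1296 ≡ 138 (mod 193)
6^8 = (6^4)^2 ≡ 138^2 = 19044 ≡ 130 (mod 193)
6^16 = (6^8)^2 ≡ 130^2 = 16900 ≡ 109 (mod 193)
6^20 = 6^16 · 6^4 ≡ 109 · 138 ≡ 181 (mod 193).
So B = 181. Elena then computes K = B^a mod p = 181^7 mod 193.
181^1 ≡ 181 (mod 193)
181^2 = (181^1)^2 ≡ 181^2 = 32761 ≡ 144 (mod 193)
181^4 = (181^2)^2 ≡ 144^2 = 20736 ≡ 85 (mod 193)
181^7 = 181^4 · 181^2 · 181^1 ≡ 85 · 144 · 181 ≡ 186 (mod 193).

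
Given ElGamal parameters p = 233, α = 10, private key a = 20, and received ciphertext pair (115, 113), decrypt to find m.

Shared mask s = c₁^a mod p = 115^20 mod 233.
115^1 ≡ 115 (mod 233)
115^2 = (115^1)^2 ≡ 115^2 = 13225 ≡ 177 (mod 233)
115^4 = (115^2)^2 ≡ 177^2 = 31329 ≡ 107 (mod 233)
115^8 = (115^4)^2 ≡ 107^2 = 11449 ≡ 32 (mod 233)
115^16 = (115^8)^2 ≡ 32^2 = 1024 ≡ 92 (mod 233)
115^20 = 115^16 · 115^4 ≡ 92 · 107 ≡ 58 (mod 233).
So s = 58; s⁻¹ ≡ 229 (mod 233).
m = c₂ · s⁻¹ mod 233 = 113 · 229 mod 233 = 14.

14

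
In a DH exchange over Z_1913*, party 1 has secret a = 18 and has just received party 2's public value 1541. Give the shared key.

997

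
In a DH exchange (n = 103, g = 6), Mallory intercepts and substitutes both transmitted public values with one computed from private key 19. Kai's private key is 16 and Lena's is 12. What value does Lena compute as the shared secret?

Lena receives Mallory's public value M = 6^19 mod 103 instead of the honest one.
6^1 ≡ 6 (mod 103)
6^2 = (6^1)^2 ≡ 6^2 = 36 ≡ 36 (mod 103)
6^4 = (6^2)^2 ≡ 36^2 = 1296 ≡ 60 (mod 103)
6^8 = (6^4)^2 ≡ 60^2 = 3600 ≡ 98 (mod 103)
6^16 = (6^8)^2 ≡ 98^2 = 9604 ≡ 25 (mod 103)
6^19 = 6^16 · 6^2 · 6^1 ≡ 25 · 36 · 6 ≡ 44 (mod 103).
So M = 44. Lena computes K = M^12 mod 103.
44^1 ≡ 44 (mod 103)
44^2 = (44^1)^2 ≡ 44^2 = 1936 ≡ 82 (mod 103)
44^4 = (44^2)^2 ≡ 82^2 = 6724 ≡ 29 (mod 103)
44^8 = (44^4)^2 ≡ 29^2 = 841 ≡ 17 (mod 103)
44^12 = 44^8 · 44^4 ≡ 17 · 29 ≡ 81 (mod 103).

81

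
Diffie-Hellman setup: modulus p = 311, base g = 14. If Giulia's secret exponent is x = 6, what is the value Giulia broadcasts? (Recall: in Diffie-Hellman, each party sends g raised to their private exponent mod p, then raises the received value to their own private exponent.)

Public value = 14^6 (mod 311).
14^1 ≡ 14 (mod 311)
14^2 = (14^1)^2 ≡ 14^2 = 196 ≡ 196 (mod 311)
14^4 = (14^2)^2 ≡ 196^2 = 38416 ≡ 163 (mod 311)
14^6 = 14^4 · 14^2 ≡ 163 · 196 ≡ 226 (mod 311).

226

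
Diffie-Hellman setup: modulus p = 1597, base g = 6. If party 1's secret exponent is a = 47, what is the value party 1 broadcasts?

1565

Public value = 6^47 (mod 1597).
6^1 ≡ 6 (mod 1597)
6^2 = (6^1)^2 ≡ 6^2 = 36 ≡ 36 (mod 1597)
6^4 = (6^2)^2 ≡ 36^2 = 1296 ≡ 1296 (mod 1597)
6^8 = (6^4)^2 ≡ 1296^2 = 1679616 ≡ 1169 (mod 1597)
6^16 = (6^8)^2 ≡ 1169^2 = 1366561 ≡ 1126 (mod 1597)
6^32 = (6^16)^2 ≡ 1126^2 = 1267876 ≡ 1455 (mod 1597)
6^47 = 6^32 · 6^8 · 6^4 · 6^2 · 6^1 ≡ 1455 · 1169 · 1296 · 36 · 6 ≡ 1565 (mod 1597).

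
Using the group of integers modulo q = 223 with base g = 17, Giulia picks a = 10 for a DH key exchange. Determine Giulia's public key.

Public value = 17^10 (mod 223).
17^1 ≡ 17 (mod 223)
17^2 = (17^1)^2 ≡ 17^2 = 289 ≡ 66 (mod 223)
17^4 = (17^2)^2 ≡ 66^2 = 4356 ≡ 119 (mod 223)
17^8 = (17^4)^2 ≡ 119^2 = 14161 ≡ 112 (mod 223)
17^10 = 17^8 · 17^2 ≡ 112 · 66 ≡ 33 (mod 223).

33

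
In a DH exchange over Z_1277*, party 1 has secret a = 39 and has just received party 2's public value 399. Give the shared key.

381

Shared key K = 399^39 mod 1277.
399^1 ≡ 399 (mod 1277)
399^2 = (399^1)^2 ≡ 399^2 = 159201 ≡ 853 (mod 1277)
399^4 = (399^2)^2 ≡ 853^2 = 727609 ≡ 996 (mod 1277)
399^8 = (399^4)^2 ≡ 996^2 = 992016 ≡ 1064 (mod 1277)
399^16 = (399^8)^2 ≡ 1064^2 = 1132096 ≡ 674 (mod 1277)
399^32 = (399^16)^2 ≡ 674^2 = 454276 ≡ 941 (mod 1277)
399^39 = 399^32 · 399^4 · 399^2 · 399^1 ≡ 941 · 996 · 853 · 399 ≡ 381 (mod 1277).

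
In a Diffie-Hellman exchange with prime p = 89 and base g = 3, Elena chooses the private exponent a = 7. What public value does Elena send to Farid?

Public value = 3^7 (mod 89).
3^1 ≡ 3 (mod 89)
3^2 = (3^1)^2 ≡ 3^2 = 9 ≡ 9 (mod 89)
3^4 = (3^2)^2 ≡ 9^2 = 81 ≡ 81 (mod 89)
3^7 = 3^4 · 3^2 · 3^1 ≡ 81 · 9 · 3 ≡ 51 (mod 89).

51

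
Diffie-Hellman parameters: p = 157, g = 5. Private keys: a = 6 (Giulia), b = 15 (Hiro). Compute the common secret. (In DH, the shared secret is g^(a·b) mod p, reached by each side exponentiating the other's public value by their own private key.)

Hiro sends B = g^b mod p = 5^15 mod 157.
5^1 ≡ 5 (mod 157)
5^2 = (5^1)^2 ≡ 5^2 = 25 ≡ 25 (mod 157)
5^4 = (5^2)^2 ≡ 25^2 = 625 ≡ 154 (mod 157)
5^8 = (5^4)^2 ≡ 154^2 = 23716 ≡ 9 (mod 157)
5^15 = 5^8 · 5^4 · 5^2 · 5^1 ≡ 9 · 154 · 25 · 5 ≡ 79 (mod 157).
So B = 79. Giulia then computes K = B^a mod p = 79^6 mod 157.
79^1 ≡ 79 (mod 157)
79^2 = (79^1)^2 ≡ 79^2 = 6241 ≡ 118 (mod 157)
79^4 = (79^2)^2 ≡ 118^2 = 13924 ≡ 108 (mod 157)
79^6 = 79^4 · 79^2 ≡ 108 · 118 ≡ 27 (mod 157).

27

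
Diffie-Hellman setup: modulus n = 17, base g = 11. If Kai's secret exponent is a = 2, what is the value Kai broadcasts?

2

Public value = 11^2 mod 17.
11^1 ≡ 11 (mod 17)
11^2 = (11^1)^2 ≡ 11^2 = 121 ≡ 2 (mod 17)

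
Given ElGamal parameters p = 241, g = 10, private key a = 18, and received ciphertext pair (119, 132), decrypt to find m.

Shared mask s = c₁^a mod p = 119^18 mod 241.
119^1 ≡ 119 (mod 241)
119^2 = (119^1)^2 ≡ 119^2 = 14161 ≡ 183 (mod 241)
119^4 = (119^2)^2 ≡ 183^2 = 33489 ≡ 231 (mod 241)
119^8 = (119^4)^2 ≡ 231^2 = 53361 ≡ 100 (mod 241)
119^16 = (119^8)^2 ≡ 100^2 = 10000 ≡ 119 (mod 241)
119^18 = 119^16 · 119^2 ≡ 119 · 183 ≡ 87 (mod 241).
So s = 87; s⁻¹ ≡ 205 (mod 241).
m = c₂ · s⁻¹ mod 241 = 132 · 205 mod 241 = 68.

68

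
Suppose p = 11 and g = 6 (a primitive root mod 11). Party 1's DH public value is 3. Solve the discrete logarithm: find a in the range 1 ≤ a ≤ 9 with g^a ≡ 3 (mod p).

2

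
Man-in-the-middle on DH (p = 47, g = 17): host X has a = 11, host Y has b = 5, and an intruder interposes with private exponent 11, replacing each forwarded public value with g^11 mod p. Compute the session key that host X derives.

Host X receives an intruder's public value M = 17^11 mod 47 instead of the honest one.
17^1 ≡ 17 (mod 47)
17^2 = (17^1)^2 ≡ 17^2 = 289 ≡ 7 (mod 47)
17^4 = (17^2)^2 ≡ 7^2 = 49 ≡ 2 (mod 47)
17^8 = (17^4)^2 ≡ 2^2 = 4 ≡ 4 (mod 47)
17^11 = 17^8 · 17^2 · 17^1 ≡ 4 · 7 · 17 ≡ 6 (mod 47).
So M = 6. Host X computes K = M^11 mod 47.
6^1 ≡ 6 (mod 47)
6^2 = (6^1)^2 ≡ 6^2 = 36 ≡ 36 (mod 47)
6^4 = (6^2)^2 ≡ 36^2 = 1296 ≡ 27 (mod 47)
6^8 = (6^4)^2 ≡ 27^2 = 729 ≡ 24 (mod 47)
6^11 = 6^8 · 6^2 · 6^1 ≡ 24 · 36 · 6 ≡ 14 (mod 47).

14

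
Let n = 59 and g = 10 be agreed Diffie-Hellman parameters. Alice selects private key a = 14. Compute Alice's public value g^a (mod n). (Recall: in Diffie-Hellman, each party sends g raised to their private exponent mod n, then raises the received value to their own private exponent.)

Public value = 10^14 (mod 59).
10^1 ≡ 10 (mod 59)
10^2 = (10^1)^2 ≡ 10^2 = 100 ≡ 41 (mod 59)
10^4 = (10^2)^2 ≡ 41^2 = 1681 ≡ 29 (mod 59)
10^8 = (10^4)^2 ≡ 29^2 = 841 ≡ 15 (mod 59)
10^14 = 10^8 · 10^4 · 10^2 ≡ 15 · 29 · 41 ≡ 17 (mod 59).

17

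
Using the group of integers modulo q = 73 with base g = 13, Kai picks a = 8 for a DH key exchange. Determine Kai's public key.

Public value = 13^8 mod 73.
13^1 ≡ 13 (mod 73)
13^2 = (13^1)^2 ≡ 13^2 = 169 ≡ 23 (mod 73)
13^4 = (13^2)^2 ≡ 23^2 = 529 ≡ 18 (mod 73)
13^8 = (13^4)^2 ≡ 18^2 = 324 ≡ 32 (mod 73)

32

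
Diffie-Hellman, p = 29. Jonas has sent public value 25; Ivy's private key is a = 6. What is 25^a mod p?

7

Shared key K = 25^6 mod 29.
25^1 ≡ 25 (mod 29)
25^2 = (25^1)^2 ≡ 25^2 = 625 ≡ 16 (mod 29)
25^4 = (25^2)^2 ≡ 16^2 = 256 ≡ 24 (mod 29)
25^6 = 25^4 · 25^2 ≡ 24 · 16 ≡ 7 (mod 29).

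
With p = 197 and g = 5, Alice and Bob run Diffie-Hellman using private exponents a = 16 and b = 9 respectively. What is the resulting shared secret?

60

Alice sends A = g^a mod p = 5^16 mod 197.
5^1 ≡ 5 (mod 197)
5^2 = (5^1)^2 ≡ 5^2 = 25 ≡ 25 (mod 197)
5^4 = (5^2)^2 ≡ 25^2 = 625 ≡ 34 (mod 197)
5^8 = (5^4)^2 ≡ 34^2 = 1156 ≡ 171 (mod 197)
5^16 = (5^8)^2 ≡ 171^2 = 29241 ≡ 85 (mod 197)
So A = 85. Bob then computes K = A^b mod p = 85^9 mod 197.
85^1 ≡ 85 (mod 197)
85^2 = (85^1)^2 ≡ 85^2 = 7225 ≡ 133 (mod 197)
85^4 = (85^2)^2 ≡ 133^2 = 17689 ≡ 156 (mod 197)
85^8 = (85^4)^2 ≡ 156^2 = 24336 ≡ 105 (mod 197)
85^9 = 85^8 · 85^1 ≡ 105 · 85 ≡ 60 (mod 197).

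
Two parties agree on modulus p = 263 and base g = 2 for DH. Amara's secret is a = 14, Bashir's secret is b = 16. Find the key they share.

179

Amara sends A = g^a mod p = 2^14 mod 263.
2^1 ≡ 2 (mod 263)
2^2 = (2^1)^2 ≡ 2^2 = 4 ≡ 4 (mod 263)
2^4 = (2^2)^2 ≡ 4^2 = 16 ≡ 16 (mod 263)
2^8 = (2^4)^2 ≡ 16^2 = 256 ≡ 256 (mod 263)
2^14 = 2^8 · 2^4 · 2^2 ≡ 256 · 16 · 4 ≡ 78 (mod 263).
So A = 78. Bashir then computes K = A^b mod p = 78^16 mod 263.
78^1 ≡ 78 (mod 263)
78^2 = (78^1)^2 ≡ 78^2 = 6084 ≡ 35 (mod 263)
78^4 = (78^2)^2 ≡ 35^2 = 1225 ≡ 173 (mod 263)
78^8 = (78^4)^2 ≡ 173^2 = 29929 ≡ 210 (mod 263)
78^16 = (78^8)^2 ≡ 210^2 = 44100 ≡ 179 (mod 263)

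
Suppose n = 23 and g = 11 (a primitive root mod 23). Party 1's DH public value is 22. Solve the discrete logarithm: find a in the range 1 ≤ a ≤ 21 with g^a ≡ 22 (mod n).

Try successive powers of 11 modulo 23:
11^1 ≡ 11
11^2 ≡ 6
11^3 ≡ 20
11^4 ≡ 13
11^5 ≡ 5
11^6 ≡ 9
11^7 ≡ 7
11^8 ≡ 8
11^9 ≡ 19
11^10 ≡ 2
11^11 ≡ 22
Found: a = 11.

11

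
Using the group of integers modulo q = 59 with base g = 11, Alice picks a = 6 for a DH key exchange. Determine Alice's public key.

Public value = 11^{6} \pmod{59}.
11^1 ≡ 11 (mod 59)
11^2 = (11^1)^2 ≡ 11^2 = 121 ≡ 3 (mod 59)
11^4 = (11^2)^2 ≡ 3^2 = 9 ≡ 9 (mod 59)
11^6 = 11^4 · 11^2 ≡ 9 · 3 ≡ 27 (mod 59).

27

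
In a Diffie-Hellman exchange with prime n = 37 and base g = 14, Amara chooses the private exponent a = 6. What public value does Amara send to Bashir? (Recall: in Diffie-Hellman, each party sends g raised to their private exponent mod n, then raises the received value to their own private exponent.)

36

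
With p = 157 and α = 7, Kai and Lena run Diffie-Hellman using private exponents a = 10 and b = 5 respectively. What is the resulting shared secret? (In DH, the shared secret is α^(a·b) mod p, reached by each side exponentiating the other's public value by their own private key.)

141

Lena sends B = α^b mod p = 7^5 mod 157.
7^1 ≡ 7 (mod 157)
7^2 = (7^1)^2 ≡ 7^2 = 49 ≡ 49 (mod 157)
7^4 = (7^2)^2 ≡ 49^2 = 2401 ≡ 46 (mod 157)
7^5 = 7^4 · 7^1 ≡ 46 · 7 ≡ 8 (mod 157).
So B = 8. Kai then computes K = B^a mod p = 8^10 mod 157.
8^1 ≡ 8 (mod 157)
8^2 = (8^1)^2 ≡ 8^2 = 64 ≡ 64 (mod 157)
8^4 = (8^2)^2 ≡ 64^2 = 4096 ≡ 14 (mod 157)
8^8 = (8^4)^2 ≡ 14^2 = 196 ≡ 39 (mod 157)
8^10 = 8^8 · 8^2 ≡ 39 · 64 ≡ 141 (mod 157).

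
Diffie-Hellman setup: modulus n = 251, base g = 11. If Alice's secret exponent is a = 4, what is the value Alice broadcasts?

Public value = 11^4 mod 251.
11^1 ≡ 11 (mod 251)
11^2 = (11^1)^2 ≡ 11^2 = 121 ≡ 121 (mod 251)
11^4 = (11^2)^2 ≡ 121^2 = 14641 ≡ 83 (mod 251)

83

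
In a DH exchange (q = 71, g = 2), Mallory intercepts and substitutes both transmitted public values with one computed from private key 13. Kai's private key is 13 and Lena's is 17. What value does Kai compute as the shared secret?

10

Kai receives Mallory's public value M = 2^13 mod 71 instead of the honest one.
2^1 ≡ 2 (mod 71)
2^2 = (2^1)^2 ≡ 2^2 = 4 ≡ 4 (mod 71)
2^4 = (2^2)^2 ≡ 4^2 = 16 ≡ 16 (mod 71)
2^8 = (2^4)^2 ≡ 16^2 = 256 ≡ 43 (mod 71)
2^13 = 2^8 · 2^4 · 2^1 ≡ 43 · 16 · 2 ≡ 27 (mod 71).
So M = 27. Kai computes K = M^13 mod 71.
27^1 ≡ 27 (mod 71)
27^2 = (27^1)^2 ≡ 27^2 = 729 ≡ 19 (mod 71)
27^4 = (27^2)^2 ≡ 19^2 = 361 ≡ 6 (mod 71)
27^8 = (27^4)^2 ≡ 6^2 = 36 ≡ 36 (mod 71)
27^13 = 27^8 · 27^4 · 27^1 ≡ 36 · 6 · 27 ≡ 10 (mod 71).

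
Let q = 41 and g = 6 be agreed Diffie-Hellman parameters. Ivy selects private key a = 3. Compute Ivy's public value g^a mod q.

Public value = 6^3 mod 41.
6^1 ≡ 6 (mod 41)
6^2 = (6^1)^2 ≡ 6^2 = 36 ≡ 36 (mod 41)
6^3 = 6^2 · 6^1 ≡ 36 · 6 ≡ 11 (mod 41).

11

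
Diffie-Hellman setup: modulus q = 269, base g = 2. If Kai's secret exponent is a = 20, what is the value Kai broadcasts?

Public value = 2^20 (mod 269).
2^1 ≡ 2 (mod 269)
2^2 = (2^1)^2 ≡ 2^2 = 4 ≡ 4 (mod 269)
2^4 = (2^2)^2 ≡ 4^2 = 16 ≡ 16 (mod 269)
2^8 = (2^4)^2 ≡ 16^2 = 256 ≡ 256 (mod 269)
2^16 = (2^8)^2 ≡ 256^2 = 65536 ≡ 169 (mod 269)
2^20 = 2^16 · 2^4 ≡ 169 · 16 ≡ 14 (mod 269).

14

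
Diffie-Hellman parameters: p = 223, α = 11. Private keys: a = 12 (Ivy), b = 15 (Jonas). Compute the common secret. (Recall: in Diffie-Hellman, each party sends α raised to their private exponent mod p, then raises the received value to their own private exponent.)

14

Jonas sends B = α^b mod p = 11^15 mod 223.
11^1 ≡ 11 (mod 223)
11^2 = (11^1)^2 ≡ 11^2 = 121 ≡ 121 (mod 223)
11^4 = (11^2)^2 ≡ 121^2 = 14641 ≡ 146 (mod 223)
11^8 = (11^4)^2 ≡ 146^2 = 21316 ≡ 131 (mod 223)
11^15 = 11^8 · 11^4 · 11^2 · 11^1 ≡ 131 · 146 · 121 · 11 ≡ 141 (mod 223).
So B = 141. Ivy then computes K = B^a mod p = 141^12 mod 223.
141^1 ≡ 141 (mod 223)
141^2 = (141^1)^2 ≡ 141^2 = 19881 ≡ 34 (mod 223)
141^4 = (141^2)^2 ≡ 34^2 = 1156 ≡ 41 (mod 223)
141^8 = (141^4)^2 ≡ 41^2 = 1681 ≡ 120 (mod 223)
141^12 = 141^8 · 141^4 ≡ 120 · 41 ≡ 14 (mod 223).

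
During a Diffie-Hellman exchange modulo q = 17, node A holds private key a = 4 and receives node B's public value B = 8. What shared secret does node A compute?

Shared key K = 8^4 mod 17.
8^1 ≡ 8 (mod 17)
8^2 = (8^1)^2 ≡ 8^2 = 64 ≡ 13 (mod 17)
8^4 = (8^2)^2 ≡ 13^2 = 169 ≡ 16 (mod 17)

16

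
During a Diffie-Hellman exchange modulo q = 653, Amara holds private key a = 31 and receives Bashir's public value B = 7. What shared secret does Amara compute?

Shared key K = 7^31 mod 653.
7^1 ≡ 7 (mod 653)
7^2 = (7^1)^2 ≡ 7^2 = 49 ≡ 49 (mod 653)
7^4 = (7^2)^2 ≡ 49^2 = 2401 ≡ 442 (mod 653)
7^8 = (7^4)^2 ≡ 442^2 = 195364 ≡ 117 (mod 653)
7^16 = (7^8)^2 ≡ 117^2 = 13689 ≡ 629 (mod 653)
7^31 = 7^16 · 7^8 · 7^4 · 7^2 · 7^1 ≡ 629 · 117 · 442 · 49 · 7 ≡ 642 (mod 653).

642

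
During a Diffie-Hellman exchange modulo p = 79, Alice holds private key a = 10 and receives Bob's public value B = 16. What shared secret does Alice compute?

2

Shared key K = 16^10 mod 79.
16^1 ≡ 16 (mod 79)
16^2 = (16^1)^2 ≡ 16^2 = 256 ≡ 19 (mod 79)
16^4 = (16^2)^2 ≡ 19^2 = 361 ≡ 45 (mod 79)
16^8 = (16^4)^2 ≡ 45^2 = 2025 ≡ 50 (mod 79)
16^10 = 16^8 · 16^2 ≡ 50 · 19 ≡ 2 (mod 79).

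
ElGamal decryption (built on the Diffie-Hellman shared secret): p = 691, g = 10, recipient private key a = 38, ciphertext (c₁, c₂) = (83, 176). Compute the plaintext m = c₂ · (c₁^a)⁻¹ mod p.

662

Shared mask s = c₁^a mod p = 83^38 mod 691.
83^1 ≡ 83 (mod 691)
83^2 = (83^1)^2 ≡ 83^2 = 6889 ≡ 670 (mod 691)
83^4 = (83^2)^2 ≡ 670^2 = 448900 ≡ 441 (mod 691)
83^8 = (83^4)^2 ≡ 441^2 = 194481 ≡ 310 (mod 691)
83^16 = (83^8)^2 ≡ 310^2 = 96100 ≡ 51 (mod 691)
83^32 = (83^16)^2 ≡ 51^2 = 2601 ≡ 528 (mod 691)
83^38 = 83^32 · 83^4 · 83^2 ≡ 528 · 441 · 670 ≡ 399 (mod 691).
So s = 399; s⁻¹ ≡ 310 (mod 691).
m = c₂ · s⁻¹ mod 691 = 176 · 310 mod 691 = 662.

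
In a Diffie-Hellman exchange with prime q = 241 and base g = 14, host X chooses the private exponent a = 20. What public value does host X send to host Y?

Public value = 14^20 mod 241.
14^1 ≡ 14 (mod 241)
14^2 = (14^1)^2 ≡ 14^2 = 196 ≡ 196 (mod 241)
14^4 = (14^2)^2 ≡ 196^2 = 38416 ≡ 97 (mod 241)
14^8 = (14^4)^2 ≡ 97^2 = 9409 ≡ 10 (mod 241)
14^16 = (14^8)^2 ≡ 10^2 = 100 ≡ 100 (mod 241)
14^20 = 14^16 · 14^4 ≡ 100 · 97 ≡ 60 (mod 241).

60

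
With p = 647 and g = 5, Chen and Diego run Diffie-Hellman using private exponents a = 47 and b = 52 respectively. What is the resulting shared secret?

525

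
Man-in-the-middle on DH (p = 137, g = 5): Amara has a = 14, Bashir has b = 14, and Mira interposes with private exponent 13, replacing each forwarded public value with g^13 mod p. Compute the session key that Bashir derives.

Bashir receives Mira's public value M = 5^13 mod 137 instead of the honest one.
5^1 ≡ 5 (mod 137)
5^2 = (5^1)^2 ≡ 5^2 = 25 ≡ 25 (mod 137)
5^4 = (5^2)^2 ≡ 25^2 = 625 ≡ 77 (mod 137)
5^8 = (5^4)^2 ≡ 77^2 = 5929 ≡ 38 (mod 137)
5^13 = 5^8 · 5^4 · 5^1 ≡ 38 · 77 · 5 ≡ 108 (mod 137).
So M = 108. Bashir computes K = M^14 mod 137.
108^1 ≡ 108 (mod 137)
108^2 = (108^1)^2 ≡ 108^2 = 11664 ≡ 19 (mod 137)
108^4 = (108^2)^2 ≡ 19^2 = 361 ≡ 87 (mod 137)
108^8 = (108^4)^2 ≡ 87^2 = 7569 ≡ 34 (mod 137)
108^14 = 108^8 · 108^4 · 108^2 ≡ 34 · 87 · 19 ≡ 32 (mod 137).

32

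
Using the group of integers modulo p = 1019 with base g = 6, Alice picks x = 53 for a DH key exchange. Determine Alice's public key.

Public value = 6^53 (mod 1019).
6^1 ≡ 6 (mod 1019)
6^2 = (6^1)^2 ≡ 6^2 = 36 ≡ 36 (mod 1019)
6^4 = (6^2)^2 ≡ 36^2 = 1296 ≡ 277 (mod 1019)
6^8 = (6^4)^2 ≡ 277^2 = 76729 ≡ 304 (mod 1019)
6^16 = (6^8)^2 ≡ 304^2 = 92416 ≡ 706 (mod 1019)
6^32 = (6^16)^2 ≡ 706^2 = 498436 ≡ 145 (mod 1019)
6^53 = 6^32 · 6^16 · 6^4 · 6^1 ≡ 145 · 706 · 277 · 6 ≡ 586 (mod 1019).

586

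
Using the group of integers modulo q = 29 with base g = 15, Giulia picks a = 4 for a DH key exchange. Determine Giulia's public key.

20

Public value = 15^4 mod 29.
15^1 ≡ 15 (mod 29)
15^2 = (15^1)^2 ≡ 15^2 = 225 ≡ 22 (mod 29)
15^4 = (15^2)^2 ≡ 22^2 = 484 ≡ 20 (mod 29)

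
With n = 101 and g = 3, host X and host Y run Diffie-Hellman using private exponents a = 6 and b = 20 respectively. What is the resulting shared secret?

Host X sends A = g^a mod n = 3^6 mod 101.
3^1 ≡ 3 (mod 101)
3^2 = (3^1)^2 ≡ 3^2 = 9 ≡ 9 (mod 101)
3^4 = (3^2)^2 ≡ 9^2 = 81 ≡ 81 (mod 101)
3^6 = 3^4 · 3^2 ≡ 81 · 9 ≡ 22 (mod 101).
So A = 22. Host Y then computes K = A^b mod n = 22^20 mod 101.
22^1 ≡ 22 (mod 101)
22^2 = (22^1)^2 ≡ 22^2 = 484 ≡ 80 (mod 101)
22^4 = (22^2)^2 ≡ 80^2 = 6400 ≡ 37 (mod 101)
22^8 = (22^4)^2 ≡ 37^2 = 1369 ≡ 56 (mod 101)
22^16 = (22^8)^2 ≡ 56^2 = 3136 ≡ 5 (mod 101)
22^20 = 22^16 · 22^4 ≡ 5 · 37 ≡ 84 (mod 101).

84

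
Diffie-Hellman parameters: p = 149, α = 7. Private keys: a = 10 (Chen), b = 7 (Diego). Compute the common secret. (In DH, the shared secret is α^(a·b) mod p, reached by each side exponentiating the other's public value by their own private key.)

Chen sends A = α^a mod p = 7^10 mod 149.
7^1 ≡ 7 (mod 149)
7^2 = (7^1)^2 ≡ 7^2 = 49 ≡ 49 (mod 149)
7^4 = (7^2)^2 ≡ 49^2 = 2401 ≡ 17 (mod 149)
7^8 = (7^4)^2 ≡ 17^2 = 289 ≡ 140 (mod 149)
7^10 = 7^8 · 7^2 ≡ 140 · 49 ≡ 6 (mod 149).
So A = 6. Diego then computes K = A^b mod p = 6^7 mod 149.
6^1 ≡ 6 (mod 149)
6^2 = (6^1)^2 ≡ 6^2 = 36 ≡ 36 (mod 149)
6^4 = (6^2)^2 ≡ 36^2 = 1296 ≡ 104 (mod 149)
6^7 = 6^4 · 6^2 · 6^1 ≡ 104 · 36 · 6 ≡ 114 (mod 149).

114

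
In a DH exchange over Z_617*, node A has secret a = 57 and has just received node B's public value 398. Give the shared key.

Shared key K = 398^57 mod 617.
398^1 ≡ 398 (mod 617)
398^2 = (398^1)^2 ≡ 398^2 = 158404 ≡ 452 (mod 617)
398^4 = (398^2)^2 ≡ 452^2 = 204304 ≡ 77 (mod 617)
398^8 = (398^4)^2 ≡ 77^2 = 5929 ≡ 376 (mod 617)
398^16 = (398^8)^2 ≡ 376^2 = 141376 ≡ 83 (mod 617)
398^32 = (398^16)^2 ≡ 83^2 = 6889 ≡ 102 (mod 617)
398^57 = 398^32 · 398^16 · 398^8 · 398^1 ≡ 102 · 83 · 376 · 398 ≡ 550 (mod 617).

550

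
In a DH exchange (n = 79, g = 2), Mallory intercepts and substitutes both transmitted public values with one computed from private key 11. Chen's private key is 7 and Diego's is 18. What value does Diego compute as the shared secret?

Diego receives Mallory's public value M = 2^11 mod 79 instead of the honest one.
2^1 ≡ 2 (mod 79)
2^2 = (2^1)^2 ≡ 2^2 = 4 ≡ 4 (mod 79)
2^4 = (2^2)^2 ≡ 4^2 = 16 ≡ 16 (mod 79)
2^8 = (2^4)^2 ≡ 16^2 = 256 ≡ 19 (mod 79)
2^11 = 2^8 · 2^2 · 2^1 ≡ 19 · 4 · 2 ≡ 73 (mod 79).
So M = 73. Diego computes K = M^18 mod 79.
73^1 ≡ 73 (mod 79)
73^2 = (73^1)^2 ≡ 73^2 = 5329 ≡ 36 (mod 79)
73^4 = (73^2)^2 ≡ 36^2 = 1296 ≡ 32 (mod 79)
73^8 = (73^4)^2 ≡ 32^2 = 1024 ≡ 76 (mod 79)
73^16 = (73^8)^2 ≡ 76^2 = 5776 ≡ 9 (mod 79)
73^18 = 73^16 · 73^2 ≡ 9 · 36 ≡ 8 (mod 79).

8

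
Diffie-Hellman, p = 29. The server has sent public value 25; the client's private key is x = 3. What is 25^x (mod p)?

Shared key K = 25^3 mod 29.
25^1 ≡ 25 (mod 29)
25^2 = (25^1)^2 ≡ 25^2 = 625 ≡ 16 (mod 29)
25^3 = 25^2 · 25^1 ≡ 16 · 25 ≡ 23 (mod 29).

23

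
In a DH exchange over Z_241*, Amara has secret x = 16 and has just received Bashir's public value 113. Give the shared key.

Shared key K = 113^16 mod 241.
113^1 ≡ 113 (mod 241)
113^2 = (113^1)^2 ≡ 113^2 = 12769 ≡ 237 (mod 241)
113^4 = (113^2)^2 ≡ 237^2 = 56169 ≡ 16 (mod 241)
113^8 = (113^4)^2 ≡ 16^2 = 256 ≡ 15 (mod 241)
113^16 = (113^8)^2 ≡ 15^2 = 225 ≡ 225 (mod 241)

225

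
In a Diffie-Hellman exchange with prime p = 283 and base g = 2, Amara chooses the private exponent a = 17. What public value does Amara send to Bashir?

43

Public value = 2^17 (mod 283).
2^1 ≡ 2 (mod 283)
2^2 = (2^1)^2 ≡ 2^2 = 4 ≡ 4 (mod 283)
2^4 = (2^2)^2 ≡ 4^2 = 16 ≡ 16 (mod 283)
2^8 = (2^4)^2 ≡ 16^2 = 256 ≡ 256 (mod 283)
2^16 = (2^8)^2 ≡ 256^2 = 65536 ≡ 163 (mod 283)
2^17 = 2^16 · 2^1 ≡ 163 · 2 ≡ 43 (mod 283).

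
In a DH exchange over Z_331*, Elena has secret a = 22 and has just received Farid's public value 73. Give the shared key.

Shared key K = 73^22 mod 331.
73^1 ≡ 73 (mod 331)
73^2 = (73^1)^2 ≡ 73^2 = 5329 ≡ 33 (mod 331)
73^4 = (73^2)^2 ≡ 33^2 = 1089 ≡ 96 (mod 331)
73^8 = (73^4)^2 ≡ 96^2 = 9216 ≡ 279 (mod 331)
73^16 = (73^8)^2 ≡ 279^2 = 77841 ≡ 56 (mod 331)
73^22 = 73^16 · 73^4 · 73^2 ≡ 56 · 96 · 33 ≡ 323 (mod 331).

323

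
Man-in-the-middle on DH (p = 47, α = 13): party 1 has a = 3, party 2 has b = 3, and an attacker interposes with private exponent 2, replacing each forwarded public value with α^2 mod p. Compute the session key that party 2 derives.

3

Party 2 receives an attacker's public value M = 13^2 mod 47 instead of the honest one.
13^1 ≡ 13 (mod 47)
13^2 = (13^1)^2 ≡ 13^2 = 169 ≡ 28 (mod 47)
So M = 28. Party 2 computes K = M^3 mod 47.
28^1 ≡ 28 (mod 47)
28^2 = (28^1)^2 ≡ 28^2 = 784 ≡ 32 (mod 47)
28^3 = 28^2 · 28^1 ≡ 32 · 28 ≡ 3 (mod 47).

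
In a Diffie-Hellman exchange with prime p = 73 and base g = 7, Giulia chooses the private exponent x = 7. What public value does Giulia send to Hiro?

Public value = 7^7 (mod 73).
7^1 ≡ 7 (mod 73)
7^2 = (7^1)^2 ≡ 7^2 = 49 ≡ 49 (mod 73)
7^4 = (7^2)^2 ≡ 49^2 = 2401 ≡ 65 (mod 73)
7^7 = 7^4 · 7^2 · 7^1 ≡ 65 · 49 · 7 ≡ 30 (mod 73).

30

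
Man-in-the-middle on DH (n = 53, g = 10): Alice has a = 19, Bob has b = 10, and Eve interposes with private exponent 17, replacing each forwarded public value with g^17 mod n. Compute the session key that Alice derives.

44

Alice receives Eve's public value M = 10^17 mod 53 instead of the honest one.
10^1 ≡ 10 (mod 53)
10^2 = (10^1)^2 ≡ 10^2 = 100 ≡ 47 (mod 53)
10^4 = (10^2)^2 ≡ 47^2 = 2209 ≡ 36 (mod 53)
10^8 = (10^4)^2 ≡ 36^2 = 1296 ≡ 24 (mod 53)
10^16 = (10^8)^2 ≡ 24^2 = 576 ≡ 46 (mod 53)
10^17 = 10^16 · 10^1 ≡ 46 · 10 ≡ 36 (mod 53).
So M = 36. Alice computes K = M^19 mod 53.
36^1 ≡ 36 (mod 53)
36^2 = (36^1)^2 ≡ 36^2 = 1296 ≡ 24 (mod 53)
36^4 = (36^2)^2 ≡ 24^2 = 576 ≡ 46 (mod 53)
36^8 = (36^4)^2 ≡ 46^2 = 2116 ≡ 49 (mod 53)
36^16 = (36^8)^2 ≡ 49^2 = 2401 ≡ 16 (mod 53)
36^19 = 36^16 · 36^2 · 36^1 ≡ 16 · 24 · 36 ≡ 44 (mod 53).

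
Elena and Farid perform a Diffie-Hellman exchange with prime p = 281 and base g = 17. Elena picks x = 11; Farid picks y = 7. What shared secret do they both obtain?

7

Elena sends A = g^x mod p = 17^11 mod 281.
17^1 ≡ 17 (mod 281)
17^2 = (17^1)^2 ≡ 17^2 = 289 ≡ 8 (mod 281)
17^4 = (17^2)^2 ≡ 8^2 = 64 ≡ 64 (mod 281)
17^8 = (17^4)^2 ≡ 64^2 = 4096 ≡ 162 (mod 281)
17^11 = 17^8 · 17^2 · 17^1 ≡ 162 · 8 · 17 ≡ 114 (mod 281).
So A = 114. Farid then computes K = A^y mod p = 114^7 mod 281.
114^1 ≡ 114 (mod 281)
114^2 = (114^1)^2 ≡ 114^2 = 12996 ≡ 70 (mod 281)
114^4 = (114^2)^2 ≡ 70^2 = 4900 ≡ 123 (mod 281)
114^7 = 114^4 · 114^2 · 114^1 ≡ 123 · 70 · 114 ≡ 7 (mod 281).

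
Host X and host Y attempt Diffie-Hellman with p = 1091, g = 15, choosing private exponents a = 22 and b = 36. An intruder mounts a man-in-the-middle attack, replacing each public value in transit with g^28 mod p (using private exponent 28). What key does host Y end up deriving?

485

Host Y receives an intruder's public value M = 15^28 mod 1091 instead of the honest one.
15^1 ≡ 15 (mod 1091)
15^2 = (15^1)^2 ≡ 15^2 = 225 ≡ 225 (mod 1091)
15^4 = (15^2)^2 ≡ 225^2 = 50625 ≡ 439 (mod 1091)
15^8 = (15^4)^2 ≡ 439^2 = 192721 ≡ 705 (mod 1091)
15^16 = (15^8)^2 ≡ 705^2 = 497025 ≡ 620 (mod 1091)
15^28 = 15^16 · 15^8 · 15^4 ≡ 620 · 705 · 439 ≡ 729 (mod 1091).
So M = 729. Host Y computes K = M^36 mod 1091.
729^1 ≡ 729 (mod 1091)
729^2 = (729^1)^2 ≡ 729^2 = 531441 ≡ 124 (mod 1091)
729^4 = (729^2)^2 ≡ 124^2 = 15376 ≡ 102 (mod 1091)
729^8 = (729^4)^2 ≡ 102^2 = 10404 ≡ 585 (mod 1091)
729^16 = (729^8)^2 ≡ 585^2 = 342225 ≡ 742 (mod 1091)
729^32 = (729^16)^2 ≡ 742^2 = 550564 ≡ 700 (mod 1091)
729^36 = 729^32 · 729^4 ≡ 700 · 102 ≡ 485 (mod 1091).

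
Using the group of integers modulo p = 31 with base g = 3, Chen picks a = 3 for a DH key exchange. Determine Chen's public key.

Public value = 3^3 mod 31.
3^1 ≡ 3 (mod 31)
3^2 = (3^1)^2 ≡ 3^2 = 9 ≡ 9 (mod 31)
3^3 = 3^2 · 3^1 ≡ 9 · 3 ≡ 27 (mod 31).

27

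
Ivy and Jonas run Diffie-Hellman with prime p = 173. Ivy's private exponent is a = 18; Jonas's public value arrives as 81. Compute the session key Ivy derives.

132

Shared key K = 81^18 mod 173.
81^1 ≡ 81 (mod 173)
81^2 = (81^1)^2 ≡ 81^2 = 6561 ≡ 160 (mod 173)
81^4 = (81^2)^2 ≡ 160^2 = 25600 ≡ 169 (mod 173)
81^8 = (81^4)^2 ≡ 169^2 = 28561 ≡ 16 (mod 173)
81^16 = (81^8)^2 ≡ 16^2 = 256 ≡ 83 (mod 173)
81^18 = 81^16 · 81^2 ≡ 83 · 160 ≡ 132 (mod 173).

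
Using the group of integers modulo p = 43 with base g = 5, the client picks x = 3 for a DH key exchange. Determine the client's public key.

Public value = 5^3 mod 43.
5^1 ≡ 5 (mod 43)
5^2 = (5^1)^2 ≡ 5^2 = 25 ≡ 25 (mod 43)
5^3 = 5^2 · 5^1 ≡ 25 · 5 ≡ 39 (mod 43).

39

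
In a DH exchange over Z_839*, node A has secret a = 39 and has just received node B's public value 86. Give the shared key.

Shared key K = 86^39 mod 839.
86^1 ≡ 86 (mod 839)
86^2 = (86^1)^2 ≡ 86^2 = 7396 ≡ 684 (mod 839)
86^4 = (86^2)^2 ≡ 684^2 = 467856 ≡ 533 (mod 839)
86^8 = (86^4)^2 ≡ 533^2 = 284089 ≡ 507 (mod 839)
86^16 = (86^8)^2 ≡ 507^2 = 257049 ≡ 315 (mod 839)
86^32 = (86^16)^2 ≡ 315^2 = 99225 ≡ 223 (mod 839)
86^39 = 86^32 · 86^4 · 86^2 · 86^1 ≡ 223 · 533 · 684 · 86 ≡ 622 (mod 839).

622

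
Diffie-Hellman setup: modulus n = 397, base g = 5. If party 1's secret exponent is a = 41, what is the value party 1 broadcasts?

Public value = 5^41 (mod 397).
5^1 ≡ 5 (mod 397)
5^2 = (5^1)^2 ≡ 5^2 = 25 ≡ 25 (mod 397)
5^4 = (5^2)^2 ≡ 25^2 = 625 ≡ 228 (mod 397)
5^8 = (5^4)^2 ≡ 228^2 = 51984 ≡ 374 (mod 397)
5^16 = (5^8)^2 ≡ 374^2 = 139876 ≡ 132 (mod 397)
5^32 = (5^16)^2 ≡ 132^2 = 17424 ≡ 353 (mod 397)
5^41 = 5^32 · 5^8 · 5^1 ≡ 353 · 374 · 5 ≡ 296 (mod 397).

296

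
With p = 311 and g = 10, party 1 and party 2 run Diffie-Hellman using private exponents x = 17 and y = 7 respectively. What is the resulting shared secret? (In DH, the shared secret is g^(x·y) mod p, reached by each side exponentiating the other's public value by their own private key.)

Party 1 sends A = g^x mod p = 10^17 mod 311.
10^1 ≡ 10 (mod 311)
10^2 = (10^1)^2 ≡ 10^2 = 100 ≡ 100 (mod 311)
10^4 = (10^2)^2 ≡ 100^2 = 10000 ≡ 48 (mod 311)
10^8 = (10^4)^2 ≡ 48^2 = 2304 ≡ 127 (mod 311)
10^16 = (10^8)^2 ≡ 127^2 = 16129 ≡ 268 (mod 311)
10^17 = 10^16 · 10^1 ≡ 268 · 10 ≡ 192 (mod 311).
So A = 192. Party 2 then computes K = A^y mod p = 192^7 mod 311.
192^1 ≡ 192 (mod 311)
192^2 = (192^1)^2 ≡ 192^2 = 36864 ≡ 166 (mod 311)
192^4 = (192^2)^2 ≡ 166^2 = 27556 ≡ 188 (mod 311)
192^7 = 192^4 · 192^2 · 192^1 ≡ 188 · 166 · 192 ≡ 210 (mod 311).

210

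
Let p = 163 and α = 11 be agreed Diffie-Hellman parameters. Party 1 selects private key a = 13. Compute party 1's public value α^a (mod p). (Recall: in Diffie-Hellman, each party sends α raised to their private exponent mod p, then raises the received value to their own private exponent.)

19

Public value = 11^13 (mod 163).
11^1 ≡ 11 (mod 163)
11^2 = (11^1)^2 ≡ 11^2 = 121 ≡ 121 (mod 163)
11^4 = (11^2)^2 ≡ 121^2 = 14641 ≡ 134 (mod 163)
11^8 = (11^4)^2 ≡ 134^2 = 17956 ≡ 26 (mod 163)
11^13 = 11^8 · 11^4 · 11^1 ≡ 26 · 134 · 11 ≡ 19 (mod 163).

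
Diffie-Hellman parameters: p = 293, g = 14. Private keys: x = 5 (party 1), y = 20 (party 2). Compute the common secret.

Party 2 sends B = g^y mod p = 14^20 mod 293.
14^1 ≡ 14 (mod 293)
14^2 = (14^1)^2 ≡ 14^2 = 196 ≡ 196 (mod 293)
14^4 = (14^2)^2 ≡ 196^2 = 38416 ≡ 33 (mod 293)
14^8 = (14^4)^2 ≡ 33^2 = 1089 ≡ 210 (mod 293)
14^16 = (14^8)^2 ≡ 210^2 = 44100 ≡ 150 (mod 293)
14^20 = 14^16 · 14^4 ≡ 150 · 33 ≡ 262 (mod 293).
So B = 262. Party 1 then computes K = B^x mod p = 262^5 mod 293.
262^1 ≡ 262 (mod 293)
262^2 = (262^1)^2 ≡ 262^2 = 68644 ≡ 82 (mod 293)
262^4 = (262^2)^2 ≡ 82^2 = 6724 ≡ 278 (mod 293)
262^5 = 262^4 · 262^1 ≡ 278 · 262 ≡ 172 (mod 293).

172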